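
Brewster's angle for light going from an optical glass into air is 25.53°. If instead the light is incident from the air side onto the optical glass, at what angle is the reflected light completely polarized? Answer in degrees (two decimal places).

θ_B' ≈ 64.47°

tan θ_B' = n₁/n₂ = 1/tan θ_B, so θ_B' = 90° − θ_B.
θ_B' = 90° − 25.53° = 64.47°.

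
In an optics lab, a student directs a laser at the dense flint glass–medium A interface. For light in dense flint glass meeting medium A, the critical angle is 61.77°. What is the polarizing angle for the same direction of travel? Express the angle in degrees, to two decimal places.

θ_B ≈ 41.38°

n₂/n₁ = sin θ_c = sin 61.77° = 0.8811.
tan θ_B equals the same ratio, so θ_B = arctan(0.8811) = 41.38°.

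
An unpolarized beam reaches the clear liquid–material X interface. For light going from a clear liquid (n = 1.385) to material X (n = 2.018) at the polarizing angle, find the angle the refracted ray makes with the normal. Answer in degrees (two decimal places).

θ_t ≈ 34.46°

First find Brewster's angle: tan θ_B = 2.018/1.385 = 1.4570, giving θ_B = 55.54°.
Since θ_B + θ_t = 90° at Brewster incidence, θ_t = 90° − 55.54° = 34.46°.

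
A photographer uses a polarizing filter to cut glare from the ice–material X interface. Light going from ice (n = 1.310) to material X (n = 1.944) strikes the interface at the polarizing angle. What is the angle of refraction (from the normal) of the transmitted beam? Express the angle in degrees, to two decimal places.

θ_t ≈ 33.97°

tan θ_B = n₂/n₁ = 1.944/1.310 = 1.4840, so θ_B = 56.03°.
The refracted ray is perpendicular to the reflected ray, so θ_t = 90° − θ_B = 33.97°.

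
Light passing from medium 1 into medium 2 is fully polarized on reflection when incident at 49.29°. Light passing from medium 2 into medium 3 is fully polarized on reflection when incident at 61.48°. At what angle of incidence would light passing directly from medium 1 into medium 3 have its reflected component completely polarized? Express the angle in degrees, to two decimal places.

tan θ_B(1→2) = n₂/n₁ = tan 49.29° = 1.1622.
tan θ_B(2→3) = n₃/n₂ = tan 61.48° = 1.8402.
So n₃/n₁ = (n₂/n₁)(n₃/n₂) = 1.1622 × 1.8402 = 2.1387.
θ_B(1→3) = arctan(2.1387) = 64.94°.

θ_B ≈ 64.94°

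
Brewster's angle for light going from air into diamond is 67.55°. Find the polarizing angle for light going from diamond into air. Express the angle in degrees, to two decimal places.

θ_B' ≈ 22.45°

tan θ_B' = n₁/n₂ = 1/tan θ_B, so θ_B' = 90° − θ_B.
θ_B' = 90° − 67.55° = 22.45°.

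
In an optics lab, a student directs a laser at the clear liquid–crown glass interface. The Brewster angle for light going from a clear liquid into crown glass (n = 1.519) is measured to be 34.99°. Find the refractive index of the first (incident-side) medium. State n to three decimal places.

Brewster's law: tan θ_B = n₂/n₁ (light incident in a clear liquid, refracted into crown glass).
n₁ = n₂ / tan θ_B = 1.519 / tan 34.99° = 2.170.

n ≈ 2.170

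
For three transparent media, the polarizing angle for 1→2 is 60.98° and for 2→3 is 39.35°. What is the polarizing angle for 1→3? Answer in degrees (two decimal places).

θ_B ≈ 55.92°

Each Brewster angle gives a ratio: n₂/n₁ = tan 60.98° = 1.8026, n₃/n₂ = tan 39.35° = 0.8199.
Multiplying, n₃/n₁ = 1.8026 × 0.8199 = 1.4780, and θ_B(1→3) = arctan 1.4780 = 55.92°.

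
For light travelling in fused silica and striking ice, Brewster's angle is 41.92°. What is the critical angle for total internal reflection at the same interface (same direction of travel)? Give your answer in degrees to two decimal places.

tan θ_B = n₂/n₁ = tan 41.92° = 0.8979.
Total internal reflection: sin θ_c = n₂/n₁ = 0.8979.
θ_c = arcsin(0.8979) = 63.88°.

θ_c ≈ 63.88°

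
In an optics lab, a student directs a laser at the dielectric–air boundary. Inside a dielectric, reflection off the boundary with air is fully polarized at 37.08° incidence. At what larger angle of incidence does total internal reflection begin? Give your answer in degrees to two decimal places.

θ_c ≈ 49.09°

From Brewster, n₂/n₁ = tan θ_B = tan 37.08° = 0.7557.
Then sin θ_c = n₂/n₁ = 0.7557, so θ_c = arcsin 0.7557 = 49.09°.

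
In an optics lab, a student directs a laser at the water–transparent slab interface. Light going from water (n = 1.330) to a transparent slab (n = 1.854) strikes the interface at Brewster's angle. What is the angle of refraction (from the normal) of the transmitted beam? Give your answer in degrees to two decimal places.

θ_t ≈ 35.65°

θ_B = arctan(n₂/n₁) = arctan(1.854/1.330) = 54.35°.
The refracted ray is perpendicular to the reflected ray, so θ_t = 90° − θ_B = 35.65°.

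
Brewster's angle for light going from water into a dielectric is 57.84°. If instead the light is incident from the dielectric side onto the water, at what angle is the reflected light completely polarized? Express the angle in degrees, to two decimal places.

tan θ_B' = n₁/n₂ = 1/tan θ_B, so θ_B' = 90° − θ_B.
θ_B' = 90° − 57.84° = 32.16°.

θ_B' ≈ 32.16°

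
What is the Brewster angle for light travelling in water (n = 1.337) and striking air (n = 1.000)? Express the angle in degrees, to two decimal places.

θ_B ≈ 36.79°

Here n₂/n₁ = 1.000/1.337 = 0.7479, and Brewster's law gives tan θ_B = n₂/n₁. Taking the arctangent, θ_B = 36.79°.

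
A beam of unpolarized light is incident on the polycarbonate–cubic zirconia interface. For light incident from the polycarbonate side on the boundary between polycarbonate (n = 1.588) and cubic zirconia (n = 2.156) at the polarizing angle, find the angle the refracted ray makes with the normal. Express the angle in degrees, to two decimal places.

θ_t ≈ 36.37°

tan θ_B = n₂/n₁ = 2.156/1.588 = 1.3577, so θ_B = 53.63°.
Since θ_B + θ_t = 90° at Brewster incidence, θ_t = 90° − 53.63° = 36.37°.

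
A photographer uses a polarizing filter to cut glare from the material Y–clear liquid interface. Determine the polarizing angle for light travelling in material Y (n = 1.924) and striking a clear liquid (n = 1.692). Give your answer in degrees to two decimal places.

θ_B ≈ 41.33°

Here n₂/n₁ = 1.692/1.924 = 0.8794, and Brewster's law gives tan θ_B = n₂/n₁. Taking the arctangent, θ_B = 41.33°.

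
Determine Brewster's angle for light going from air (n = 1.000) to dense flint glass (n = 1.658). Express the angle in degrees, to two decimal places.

Brewster's condition: tan θ_B = n₂/n₁ = 1.658/1.000 = 1.6580.
So θ_B = arctan 1.6580 = 58.90°.

θ_B ≈ 58.90°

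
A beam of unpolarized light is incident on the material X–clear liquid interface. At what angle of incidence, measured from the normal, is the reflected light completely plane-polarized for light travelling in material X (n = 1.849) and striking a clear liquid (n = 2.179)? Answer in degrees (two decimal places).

θ_B ≈ 49.68°

At Brewster's angle the reflected and refracted rays are perpendicular, which with Snell's law gives tan θ_B = n₂/n₁.
Here n₂/n₁ = 2.179/1.849 = 1.1785, and Brewster's law gives tan θ_B = n₂/n₁.
θ_B = arctan(1.1785) = 49.68°.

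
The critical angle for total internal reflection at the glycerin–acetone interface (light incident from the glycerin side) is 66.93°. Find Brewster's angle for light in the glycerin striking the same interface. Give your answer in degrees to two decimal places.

θ_B ≈ 42.61°

n₂/n₁ = sin θ_c = sin 66.93° = 0.9200.
tan θ_B equals the same ratio, so θ_B = arctan(0.9200) = 42.61°.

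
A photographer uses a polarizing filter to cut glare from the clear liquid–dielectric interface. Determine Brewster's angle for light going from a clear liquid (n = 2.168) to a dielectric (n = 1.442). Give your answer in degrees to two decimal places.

Here n₂/n₁ = 1.442/2.168 = 0.6651, and Brewster's law gives tan θ_B = n₂/n₁. Taking the arctangent, θ_B = 33.63°.

θ_B ≈ 33.63°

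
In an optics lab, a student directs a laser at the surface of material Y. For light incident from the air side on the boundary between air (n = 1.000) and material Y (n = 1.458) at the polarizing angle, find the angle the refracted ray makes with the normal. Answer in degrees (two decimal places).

θ_t ≈ 34.45°

θ_B = arctan(n₂/n₁) = arctan(1.458/1.000) = 55.55°.
Since θ_B + θ_t = 90° at Brewster incidence, θ_t = 90° − 55.55° = 34.45°.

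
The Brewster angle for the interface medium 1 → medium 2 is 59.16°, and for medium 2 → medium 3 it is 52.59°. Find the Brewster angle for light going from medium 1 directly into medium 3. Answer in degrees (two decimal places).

θ_B ≈ 65.46°

Each Brewster angle gives a ratio: n₂/n₁ = tan 59.16° = 1.6749, n₃/n₂ = tan 52.59° = 1.3075.
n₃/n₁ = 2.1898. Then tan θ_B(1→3) = n₃/n₁, so θ_B(1→3) = arctan(2.1898) = 65.46°.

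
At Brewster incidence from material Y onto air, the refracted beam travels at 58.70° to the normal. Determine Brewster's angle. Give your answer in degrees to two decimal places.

Since the reflected and refracted rays are at right angles at the polarizing angle, θ_B + θ_t = 90°.
θ_B = 90° − 58.70° = 31.30°.

θ_B ≈ 31.30°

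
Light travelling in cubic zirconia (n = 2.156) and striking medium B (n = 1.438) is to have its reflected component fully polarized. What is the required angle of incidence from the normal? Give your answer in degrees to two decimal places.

θ_B ≈ 33.70°

Here n₂/n₁ = 1.438/2.156 = 0.6670, and Brewster's law gives tan θ_B = n₂/n₁.
So θ_B = arctan 0.6670 = 33.70°.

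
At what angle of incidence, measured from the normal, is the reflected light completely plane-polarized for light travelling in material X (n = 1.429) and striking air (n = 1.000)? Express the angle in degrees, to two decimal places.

θ_B ≈ 34.98°

At Brewster's angle the reflected and refracted rays are perpendicular, which with Snell's law gives tan θ_B = n₂/n₁.
Brewster's condition: tan θ_B = n₂/n₁ = 1.000/1.429 = 0.6998.
So θ_B = arctan 0.6998 = 34.98°.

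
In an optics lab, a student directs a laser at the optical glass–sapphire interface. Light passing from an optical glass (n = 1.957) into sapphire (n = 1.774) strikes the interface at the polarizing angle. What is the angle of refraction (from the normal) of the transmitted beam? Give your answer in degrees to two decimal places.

θ_t ≈ 47.81°

θ_B = arctan(n₂/n₁) = arctan(1.774/1.957) = 42.19°.
The refracted ray is perpendicular to the reflected ray, so θ_t = 90° − θ_B = 47.81°.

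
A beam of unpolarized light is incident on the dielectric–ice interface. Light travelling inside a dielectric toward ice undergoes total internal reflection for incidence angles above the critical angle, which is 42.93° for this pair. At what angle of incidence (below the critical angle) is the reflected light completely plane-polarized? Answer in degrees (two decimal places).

θ_B ≈ 34.26°

n₂/n₁ = sin θ_c = sin 42.93° = 0.6811.
tan θ_B equals the same ratio, so θ_B = arctan(0.6811) = 34.26°.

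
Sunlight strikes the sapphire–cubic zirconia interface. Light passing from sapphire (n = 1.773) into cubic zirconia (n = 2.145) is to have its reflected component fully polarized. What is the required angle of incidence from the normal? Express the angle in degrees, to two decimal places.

θ_B ≈ 50.42°

Brewster's condition: tan θ_B = n₂/n₁ = 2.145/1.773 = 1.2098.
θ_B = arctan(1.2098) = 50.42°.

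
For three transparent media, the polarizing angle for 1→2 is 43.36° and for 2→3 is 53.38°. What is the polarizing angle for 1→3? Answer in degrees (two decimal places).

θ_B ≈ 51.80°

Each Brewster angle gives a ratio: n₂/n₁ = tan 43.36° = 0.9443, n₃/n₂ = tan 53.38° = 1.3455.
Multiplying, n₃/n₁ = 0.9443 × 1.3455 = 1.2706, and θ_B(1→3) = arctan 1.2706 = 51.80°.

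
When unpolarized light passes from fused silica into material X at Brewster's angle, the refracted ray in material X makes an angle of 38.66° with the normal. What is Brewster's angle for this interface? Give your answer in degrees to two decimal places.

θ_B ≈ 51.34°

At Brewster's angle the reflected and refracted rays are perpendicular, so θ_B + θ_t = 90°.
So θ_B = 90° − θ_t = 90° − 38.66° = 51.34°.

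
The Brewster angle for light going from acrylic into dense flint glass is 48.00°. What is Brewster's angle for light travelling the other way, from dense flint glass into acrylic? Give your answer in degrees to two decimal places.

tan θ_B' = n₁/n₂ = 1/tan θ_B, so θ_B' = 90° − θ_B.
θ_B' = 90° − 48.00° = 42.00°.

θ_B' ≈ 42.00°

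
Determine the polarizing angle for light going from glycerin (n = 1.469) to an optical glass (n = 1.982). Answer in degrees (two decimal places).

The reflected p-component vanishes when tan θ_B = n₂/n₁.
Brewster's condition: tan θ_B = n₂/n₁ = 1.982/1.469 = 1.3492.
So θ_B = arctan 1.3492 = 53.46°.

θ_B ≈ 53.46°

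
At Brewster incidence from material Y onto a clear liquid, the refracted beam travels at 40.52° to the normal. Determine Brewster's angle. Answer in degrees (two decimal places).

θ_B ≈ 49.48°

Since the reflected and refracted rays are at right angles at the polarizing angle, θ_B + θ_t = 90°.
So θ_B = 90° − θ_t = 90° − 40.52° = 49.48°.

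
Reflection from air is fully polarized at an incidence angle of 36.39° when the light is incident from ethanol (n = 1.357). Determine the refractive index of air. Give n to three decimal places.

At Brewster's angle, tan θ_B = n₂/n₁ with n₁ on the incident side (ethanol) and n₂ on the transmitted side (air).
n₂ = n₁ tan θ_B = 1.357 × tan 36.39° = 1.000.

n ≈ 1.000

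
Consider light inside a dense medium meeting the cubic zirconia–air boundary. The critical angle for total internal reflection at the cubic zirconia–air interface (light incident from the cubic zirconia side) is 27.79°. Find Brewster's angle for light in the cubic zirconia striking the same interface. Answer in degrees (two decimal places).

θ_B ≈ 25.00°

At the critical angle sin θ_c = n₂/n₁, giving n₂/n₁ = sin 27.79° = 0.4662.
Then tan θ_B = n₂/n₁ = 0.4662, so θ_B = arctan 0.4662 = 25.00°.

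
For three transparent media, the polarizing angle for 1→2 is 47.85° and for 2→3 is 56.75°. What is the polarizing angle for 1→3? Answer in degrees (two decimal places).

θ_B ≈ 59.31°

tan θ_B(1→2) = n₂/n₁ = tan 47.85° = 1.1048.
tan θ_B(2→3) = n₃/n₂ = tan 56.75° = 1.5253.
n₃/n₁ = 1.6851. Then tan θ_B(1→3) = n₃/n₁, so θ_B(1→3) = arctan(1.6851) = 59.31°.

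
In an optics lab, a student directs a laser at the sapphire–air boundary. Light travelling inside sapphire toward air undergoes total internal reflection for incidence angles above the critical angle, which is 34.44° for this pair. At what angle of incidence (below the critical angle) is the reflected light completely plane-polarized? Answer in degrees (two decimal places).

n₂/n₁ = sin θ_c = sin 34.44° = 0.5655.
tan θ_B equals the same ratio, so θ_B = arctan(0.5655) = 29.49°.

θ_B ≈ 29.49°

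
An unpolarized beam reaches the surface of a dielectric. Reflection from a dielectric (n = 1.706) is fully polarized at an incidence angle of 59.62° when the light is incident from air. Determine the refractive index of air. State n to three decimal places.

Full polarization of the reflected beam means tan θ_B = n₂/n₁, where n₁ is the incident medium (air).
n₁ = n₂ / tan θ_B = 1.706 / tan 59.62° = 1.000.

n ≈ 1.000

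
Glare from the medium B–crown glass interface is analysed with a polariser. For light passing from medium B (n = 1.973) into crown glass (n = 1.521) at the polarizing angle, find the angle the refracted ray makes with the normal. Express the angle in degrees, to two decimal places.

First find Brewster's angle: tan θ_B = 1.521/1.973 = 0.7709, giving θ_B = 37.63°.
At Brewster's angle the reflected and refracted rays are perpendicular, so θ_t = 90° − θ_B = 90° − 37.63° = 52.37°.

θ_t ≈ 52.37°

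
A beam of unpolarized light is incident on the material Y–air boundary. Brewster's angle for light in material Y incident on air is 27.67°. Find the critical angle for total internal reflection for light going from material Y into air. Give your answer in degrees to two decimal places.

θ_c ≈ 31.62°

tan θ_B = n₂/n₁ = tan 27.67° = 0.5243.
Total internal reflection: sin θ_c = n₂/n₁ = 0.5243.
θ_c = arcsin(0.5243) = 31.62°.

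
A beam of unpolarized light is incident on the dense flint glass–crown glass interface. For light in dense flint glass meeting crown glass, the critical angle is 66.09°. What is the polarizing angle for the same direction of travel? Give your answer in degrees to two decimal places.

θ_B ≈ 42.43°

At the critical angle sin θ_c = n₂/n₁, giving n₂/n₁ = sin 66.09° = 0.9142.
Then tan θ_B = n₂/n₁ = 0.9142, so θ_B = arctan 0.9142 = 42.43°.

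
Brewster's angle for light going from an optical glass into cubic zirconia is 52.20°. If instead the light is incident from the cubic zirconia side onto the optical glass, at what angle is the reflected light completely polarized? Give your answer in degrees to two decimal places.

Reversing the direction swaps n₁ and n₂, so tan θ_B' = 1/tan θ_B and θ_B' = 90° − θ_B.
Hence θ_B' = 90° − 52.20° = 37.80°.

θ_B' ≈ 37.80°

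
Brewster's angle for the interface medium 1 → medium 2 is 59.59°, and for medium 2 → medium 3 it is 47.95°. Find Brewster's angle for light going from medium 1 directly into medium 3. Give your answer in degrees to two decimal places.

θ_B ≈ 62.10°

Each Brewster angle gives a ratio: n₂/n₁ = tan 59.59° = 1.7038, n₃/n₂ = tan 47.95° = 1.1087.
Multiplying, n₃/n₁ = 1.7038 × 1.1087 = 1.8889, and θ_B(1→3) = arctan 1.8889 = 62.10°.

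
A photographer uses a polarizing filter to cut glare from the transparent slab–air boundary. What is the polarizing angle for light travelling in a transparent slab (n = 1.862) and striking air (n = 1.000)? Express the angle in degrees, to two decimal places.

Here n₂/n₁ = 1.000/1.862 = 0.5371, and Brewster's law gives tan θ_B = n₂/n₁.
θ_B = arctan(0.5371) = 28.24°.

θ_B ≈ 28.24°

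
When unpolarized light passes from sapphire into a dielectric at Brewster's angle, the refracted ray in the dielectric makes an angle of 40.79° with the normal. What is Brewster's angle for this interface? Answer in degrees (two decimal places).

θ_B ≈ 49.21°

Brewster's condition makes the reflected and refracted beams perpendicular: θ_B + θ_t = 90°.
So θ_B = 90° − θ_t = 90° − 40.79° = 49.21°.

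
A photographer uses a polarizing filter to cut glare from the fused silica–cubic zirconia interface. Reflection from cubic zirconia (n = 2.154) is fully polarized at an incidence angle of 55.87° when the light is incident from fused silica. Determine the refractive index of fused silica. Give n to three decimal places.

n ≈ 1.460

Full polarization of the reflected beam means tan θ_B = n₂/n₁, where n₁ is the incident medium (fused silica).
n₁ = n₂ / tan θ_B = 2.154 / tan 55.87° = 1.460.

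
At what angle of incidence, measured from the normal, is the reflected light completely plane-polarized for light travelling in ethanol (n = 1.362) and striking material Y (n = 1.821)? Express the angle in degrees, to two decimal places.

θ_B ≈ 53.21°

Brewster's condition: tan θ_B = n₂/n₁ = 1.821/1.362 = 1.3370. Taking the arctangent, θ_B = 53.21°.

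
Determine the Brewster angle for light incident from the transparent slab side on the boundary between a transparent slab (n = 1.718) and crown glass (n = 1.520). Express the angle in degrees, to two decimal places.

tan θ_B = n₂/n₁ = 1.520/1.718 = 0.8847.
So θ_B = arctan 0.8847 = 41.50°.

θ_B ≈ 41.50°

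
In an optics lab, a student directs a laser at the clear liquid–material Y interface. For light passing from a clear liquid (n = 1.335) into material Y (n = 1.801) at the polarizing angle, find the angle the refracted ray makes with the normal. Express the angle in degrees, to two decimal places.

First find Brewster's angle: tan θ_B = 1.801/1.335 = 1.3491, giving θ_B = 53.45°.
At Brewster's angle the reflected and refracted rays are perpendicular, so θ_t = 90° − θ_B = 90° − 53.45° = 36.55°.

θ_t ≈ 36.55°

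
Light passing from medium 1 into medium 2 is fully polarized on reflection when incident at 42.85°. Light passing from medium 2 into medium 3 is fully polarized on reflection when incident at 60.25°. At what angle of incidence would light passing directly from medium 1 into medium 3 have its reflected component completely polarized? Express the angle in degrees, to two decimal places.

n₂/n₁ = tan 42.85° = 0.9276 and n₃/n₂ = tan 60.25° = 1.7496.
Multiplying, n₃/n₁ = 0.9276 × 1.7496 = 1.6230, and θ_B(1→3) = arctan 1.6230 = 58.36°.

θ_B ≈ 58.36°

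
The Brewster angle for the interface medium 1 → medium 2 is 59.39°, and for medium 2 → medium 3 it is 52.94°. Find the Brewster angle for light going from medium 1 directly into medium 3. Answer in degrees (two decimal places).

θ_B ≈ 65.92°

n₂/n₁ = tan 59.39° = 1.6902 and n₃/n₂ = tan 52.94° = 1.3242.
n₃/n₁ = 2.2381. Then tan θ_B(1→3) = n₃/n₁, so θ_B(1→3) = arctan(2.2381) = 65.92°.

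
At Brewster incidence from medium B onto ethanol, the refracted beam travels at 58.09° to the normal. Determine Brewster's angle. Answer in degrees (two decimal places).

θ_B ≈ 31.91°

Since the reflected and refracted rays are at right angles at the polarizing angle, θ_B + θ_t = 90°.
θ_B = 90° − 58.09° = 31.91°.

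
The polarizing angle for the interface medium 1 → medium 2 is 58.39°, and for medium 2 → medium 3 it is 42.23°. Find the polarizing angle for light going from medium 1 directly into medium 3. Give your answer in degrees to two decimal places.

θ_B ≈ 55.86°

Each Brewster angle gives a ratio: n₂/n₁ = tan 58.39° = 1.6248, n₃/n₂ = tan 42.23° = 0.9077.
Multiplying, n₃/n₁ = 1.6248 × 0.9077 = 1.4749, and θ_B(1→3) = arctan 1.4749 = 55.86°.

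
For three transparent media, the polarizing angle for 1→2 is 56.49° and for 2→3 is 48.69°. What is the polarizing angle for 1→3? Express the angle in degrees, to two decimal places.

θ_B ≈ 59.80°

Each Brewster angle gives a ratio: n₂/n₁ = tan 56.49° = 1.5103, n₃/n₂ = tan 48.69° = 1.1379.
Multiplying, n₃/n₁ = 1.5103 × 1.1379 = 1.7185, and θ_B(1→3) = arctan 1.7185 = 59.80°.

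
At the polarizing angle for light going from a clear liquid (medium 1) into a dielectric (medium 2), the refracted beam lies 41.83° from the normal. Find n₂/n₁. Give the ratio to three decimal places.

n₂/n₁ ≈ 1.117

At Brewster incidence θ_B = 90° − θ_t = 90° − 41.83° = 48.17°.
Then n₂/n₁ = tan θ_B = tan 48.17° = 1.117.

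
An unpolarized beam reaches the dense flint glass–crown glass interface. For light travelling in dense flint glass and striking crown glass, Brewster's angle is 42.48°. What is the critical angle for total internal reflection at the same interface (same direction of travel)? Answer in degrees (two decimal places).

tan θ_B = n₂/n₁ = tan 42.48° = 0.9157.
Total internal reflection: sin θ_c = n₂/n₁ = 0.9157.
θ_c = arcsin(0.9157) = 66.30°.

θ_c ≈ 66.30°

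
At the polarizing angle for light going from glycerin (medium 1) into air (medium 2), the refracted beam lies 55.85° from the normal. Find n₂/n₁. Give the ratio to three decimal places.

n₂/n₁ ≈ 0.678

θ_B + θ_t = 90°, so θ_B = 90° − 55.85° = 34.15°.
tan θ_B = n₂/n₁, so n₂/n₁ = tan 34.15° = 0.678.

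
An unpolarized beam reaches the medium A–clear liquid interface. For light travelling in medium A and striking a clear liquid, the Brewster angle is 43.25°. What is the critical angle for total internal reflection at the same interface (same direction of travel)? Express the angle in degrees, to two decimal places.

θ_c ≈ 70.17°

tan θ_B = n₂/n₁ = tan 43.25° = 0.9407.
Total internal reflection: sin θ_c = n₂/n₁ = 0.9407.
θ_c = arcsin(0.9407) = 70.17°.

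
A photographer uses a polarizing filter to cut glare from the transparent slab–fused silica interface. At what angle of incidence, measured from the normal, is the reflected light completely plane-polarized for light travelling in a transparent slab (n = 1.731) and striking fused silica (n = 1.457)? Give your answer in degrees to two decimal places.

θ_B ≈ 40.09°

Here n₂/n₁ = 1.457/1.731 = 0.8417, and Brewster's law gives tan θ_B = n₂/n₁.
So θ_B = arctan 0.8417 = 40.09°.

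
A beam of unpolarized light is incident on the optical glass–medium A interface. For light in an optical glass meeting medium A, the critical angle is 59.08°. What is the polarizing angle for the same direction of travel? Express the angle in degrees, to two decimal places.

θ_B ≈ 40.63°

n₂/n₁ = sin θ_c = sin 59.08° = 0.8579.
tan θ_B equals the same ratio, so θ_B = arctan(0.8579) = 40.63°.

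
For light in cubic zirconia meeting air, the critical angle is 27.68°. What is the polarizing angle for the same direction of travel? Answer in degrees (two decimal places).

n₂/n₁ = sin θ_c = sin 27.68° = 0.4645.
tan θ_B equals the same ratio, so θ_B = arctan(0.4645) = 24.92°.

θ_B ≈ 24.92°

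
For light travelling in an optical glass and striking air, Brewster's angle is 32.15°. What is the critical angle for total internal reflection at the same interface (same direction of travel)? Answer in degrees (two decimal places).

tan θ_B = n₂/n₁ = tan 32.15° = 0.6285.
Total internal reflection: sin θ_c = n₂/n₁ = 0.6285.
θ_c = arcsin(0.6285) = 38.94°.

θ_c ≈ 38.94°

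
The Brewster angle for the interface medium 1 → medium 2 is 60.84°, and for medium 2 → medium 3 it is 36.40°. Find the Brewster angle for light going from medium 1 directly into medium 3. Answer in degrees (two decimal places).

tan θ_B(1→2) = n₂/n₁ = tan 60.84° = 1.7922.
tan θ_B(2→3) = n₃/n₂ = tan 36.40° = 0.7373.
n₃/n₁ = 1.3213. Then tan θ_B(1→3) = n₃/n₁, so θ_B(1→3) = arctan(1.3213) = 52.88°.

θ_B ≈ 52.88°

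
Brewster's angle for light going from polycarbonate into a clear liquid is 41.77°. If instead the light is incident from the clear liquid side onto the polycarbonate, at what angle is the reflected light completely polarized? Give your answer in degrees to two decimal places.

The two Brewster angles are complementary: θ_B' = 90° − θ_B = 90° − 41.77° = 48.23°.

θ_B' ≈ 48.23°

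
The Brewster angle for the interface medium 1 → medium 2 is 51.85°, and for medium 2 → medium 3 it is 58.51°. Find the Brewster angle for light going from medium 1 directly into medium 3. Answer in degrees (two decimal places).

θ_B ≈ 64.30°

tan θ_B(1→2) = n₂/n₁ = tan 51.85° = 1.2731.
tan θ_B(2→3) = n₃/n₂ = tan 58.51° = 1.6325.
So n₃/n₁ = (n₂/n₁)(n₃/n₂) = 1.2731 × 1.6325 = 2.0783.
θ_B(1→3) = arctan(2.0783) = 64.30°.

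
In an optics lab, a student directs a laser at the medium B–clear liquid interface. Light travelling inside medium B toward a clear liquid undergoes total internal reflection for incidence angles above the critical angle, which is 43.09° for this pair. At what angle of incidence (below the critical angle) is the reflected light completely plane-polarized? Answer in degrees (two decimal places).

At the critical angle sin θ_c = n₂/n₁, giving n₂/n₁ = sin 43.09° = 0.6831.
Then tan θ_B = n₂/n₁ = 0.6831, so θ_B = arctan 0.6831 = 34.34°.

θ_B ≈ 34.34°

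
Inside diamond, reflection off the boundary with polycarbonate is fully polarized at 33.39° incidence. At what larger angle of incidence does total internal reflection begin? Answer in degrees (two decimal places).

n₂/n₁ = tan 33.39° = 0.6591; the critical angle satisfies sin θ_c = n₂/n₁.
θ_c = arcsin(0.6591) = 41.23°.

θ_c ≈ 41.23°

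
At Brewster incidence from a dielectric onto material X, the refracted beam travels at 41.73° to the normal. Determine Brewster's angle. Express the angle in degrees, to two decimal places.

At Brewster's angle the reflected and refracted rays are perpendicular, so θ_B + θ_t = 90°.
So θ_B = 90° − θ_t = 90° − 41.73° = 48.27°.

θ_B ≈ 48.27°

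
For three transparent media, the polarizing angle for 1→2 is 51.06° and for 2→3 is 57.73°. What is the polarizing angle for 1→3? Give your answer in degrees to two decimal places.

θ_B ≈ 62.97°

tan θ_B(1→2) = n₂/n₁ = tan 51.06° = 1.2375.
tan θ_B(2→3) = n₃/n₂ = tan 57.73° = 1.5837.
So n₃/n₁ = (n₂/n₁)(n₃/n₂) = 1.2375 × 1.5837 = 1.9599.
θ_B(1→3) = arctan(1.9599) = 62.97°.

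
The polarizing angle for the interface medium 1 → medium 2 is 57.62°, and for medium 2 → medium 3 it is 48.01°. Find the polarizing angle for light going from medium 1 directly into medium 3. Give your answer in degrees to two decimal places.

θ_B ≈ 60.28°

Each Brewster angle gives a ratio: n₂/n₁ = tan 57.62° = 1.5770, n₃/n₂ = tan 48.01° = 1.1110.
n₃/n₁ = 1.7520. Then tan θ_B(1→3) = n₃/n₁, so θ_B(1→3) = arctan(1.7520) = 60.28°.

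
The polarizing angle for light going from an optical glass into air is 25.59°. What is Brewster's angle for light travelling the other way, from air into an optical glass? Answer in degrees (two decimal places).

Reversing the direction swaps n₁ and n₂, so tan θ_B' = 1/tan θ_B and θ_B' = 90° − θ_B.
Hence θ_B' = 90° − 25.59° = 64.41°.

θ_B' ≈ 64.41°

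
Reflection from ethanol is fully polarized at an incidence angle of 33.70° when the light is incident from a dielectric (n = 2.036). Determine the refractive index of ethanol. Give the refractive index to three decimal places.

n ≈ 1.358

Brewster's law: tan θ_B = n₂/n₁ (light incident in a dielectric, refracted into ethanol).
n₂ = n₁ tan θ_B = 2.036 × tan 33.70° = 1.358.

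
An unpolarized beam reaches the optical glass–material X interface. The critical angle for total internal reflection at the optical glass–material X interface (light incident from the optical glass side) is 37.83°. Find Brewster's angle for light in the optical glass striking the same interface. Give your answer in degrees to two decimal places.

θ_B ≈ 31.52°

At the critical angle sin θ_c = n₂/n₁, giving n₂/n₁ = sin 37.83° = 0.6133.
Then tan θ_B = n₂/n₁ = 0.6133, so θ_B = arctan 0.6133 = 31.52°.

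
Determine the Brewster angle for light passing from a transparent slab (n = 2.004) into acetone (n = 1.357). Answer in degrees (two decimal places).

θ_B ≈ 34.10°

The reflected p-component vanishes when tan θ_B = n₂/n₁.
Brewster's condition: tan θ_B = n₂/n₁ = 1.357/2.004 = 0.6771.
So θ_B = arctan 0.6771 = 34.10°.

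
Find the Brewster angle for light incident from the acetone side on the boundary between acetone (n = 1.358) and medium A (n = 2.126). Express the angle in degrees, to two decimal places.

The reflected p-component vanishes when tan θ_B = n₂/n₁.
tan θ_B = n₂/n₁ = 2.126/1.358 = 1.5655. Taking the arctangent, θ_B = 57.43°.

θ_B ≈ 57.43°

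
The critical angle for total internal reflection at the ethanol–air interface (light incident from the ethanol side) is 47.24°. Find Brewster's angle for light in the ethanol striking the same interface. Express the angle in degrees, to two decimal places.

n₂/n₁ = sin θ_c = sin 47.24° = 0.7342.
tan θ_B equals the same ratio, so θ_B = arctan(0.7342) = 36.29°.

θ_B ≈ 36.29°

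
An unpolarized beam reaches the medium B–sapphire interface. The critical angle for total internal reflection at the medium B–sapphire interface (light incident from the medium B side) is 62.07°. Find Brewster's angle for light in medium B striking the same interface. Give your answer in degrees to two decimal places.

θ_B ≈ 41.46°

At the critical angle sin θ_c = n₂/n₁, giving n₂/n₁ = sin 62.07° = 0.8835.
Then tan θ_B = n₂/n₁ = 0.8835, so θ_B = arctan 0.8835 = 41.46°.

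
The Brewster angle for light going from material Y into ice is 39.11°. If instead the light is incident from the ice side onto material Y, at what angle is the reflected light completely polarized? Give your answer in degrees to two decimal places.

θ_B' ≈ 50.89°

tan θ_B' = n₁/n₂ = 1/tan θ_B, so θ_B' = 90° − θ_B.
θ_B' = 90° − 39.11° = 50.89°.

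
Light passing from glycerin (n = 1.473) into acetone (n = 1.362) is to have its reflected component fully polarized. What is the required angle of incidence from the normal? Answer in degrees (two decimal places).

θ_B ≈ 42.76°

At Brewster's angle the reflected and refracted rays are perpendicular, which with Snell's law gives tan θ_B = n₂/n₁.
Brewster's condition: tan θ_B = n₂/n₁ = 1.362/1.473 = 0.9246.
So θ_B = arctan 0.9246 = 42.76°.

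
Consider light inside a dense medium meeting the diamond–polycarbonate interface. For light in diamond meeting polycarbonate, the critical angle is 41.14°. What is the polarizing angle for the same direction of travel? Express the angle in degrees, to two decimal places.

θ_B ≈ 33.34°

n₂/n₁ = sin θ_c = sin 41.14° = 0.6579.
tan θ_B equals the same ratio, so θ_B = arctan(0.6579) = 33.34°.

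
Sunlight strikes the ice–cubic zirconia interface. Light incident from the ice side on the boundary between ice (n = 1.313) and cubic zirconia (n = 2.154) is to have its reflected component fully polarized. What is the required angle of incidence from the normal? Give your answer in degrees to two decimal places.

θ_B ≈ 58.64°

Brewster's condition: tan θ_B = n₂/n₁ = 2.154/1.313 = 1.6405.
θ_B = arctan(1.6405) = 58.64°.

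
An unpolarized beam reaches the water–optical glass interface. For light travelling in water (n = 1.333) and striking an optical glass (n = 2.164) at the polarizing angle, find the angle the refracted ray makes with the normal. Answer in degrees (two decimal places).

θ_B = arctan(n₂/n₁) = arctan(2.164/1.333) = 58.37°.
The refracted ray is perpendicular to the reflected ray, so θ_t = 90° − θ_B = 31.63°.

θ_t ≈ 31.63°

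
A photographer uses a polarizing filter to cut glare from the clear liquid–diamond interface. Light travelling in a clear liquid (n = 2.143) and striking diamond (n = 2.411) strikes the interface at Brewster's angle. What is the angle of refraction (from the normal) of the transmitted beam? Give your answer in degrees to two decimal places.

θ_t ≈ 41.63°

tan θ_B = n₂/n₁ = 2.411/2.143 = 1.1251, so θ_B = 48.37°.
The refracted ray is perpendicular to the reflected ray, so θ_t = 90° − θ_B = 41.63°.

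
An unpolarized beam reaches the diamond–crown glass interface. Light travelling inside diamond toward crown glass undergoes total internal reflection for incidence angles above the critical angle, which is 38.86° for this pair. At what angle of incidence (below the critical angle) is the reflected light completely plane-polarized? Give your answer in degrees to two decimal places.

At the critical angle sin θ_c = n₂/n₁, giving n₂/n₁ = sin 38.86° = 0.6274.
Then tan θ_B = n₂/n₁ = 0.6274, so θ_B = arctan 0.6274 = 32.10°.

θ_B ≈ 32.10°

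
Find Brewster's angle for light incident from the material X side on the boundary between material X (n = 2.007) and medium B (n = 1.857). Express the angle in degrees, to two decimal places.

θ_B ≈ 42.78°

Brewster's condition: tan θ_B = n₂/n₁ = 1.857/2.007 = 0.9253.
θ_B = arctan(0.9253) = 42.78°.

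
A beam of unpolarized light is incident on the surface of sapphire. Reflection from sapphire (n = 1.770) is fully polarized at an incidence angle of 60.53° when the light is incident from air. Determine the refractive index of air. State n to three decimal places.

At the polarizing angle, tan θ_B = n₂/n₁ with n₁ on the incident side (air) and n₂ on the transmitted side (sapphire).
n₁ = n₂ / tan θ_B = 1.770 / tan 60.53° = 1.000.

n ≈ 1.000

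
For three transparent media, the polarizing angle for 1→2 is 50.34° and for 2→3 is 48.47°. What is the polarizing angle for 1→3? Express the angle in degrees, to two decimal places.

tan θ_B(1→2) = n₂/n₁ = tan 50.34° = 1.2062.
tan θ_B(2→3) = n₃/n₂ = tan 48.47° = 1.1291.
Multiplying, n₃/n₁ = 1.2062 × 1.1291 = 1.3619, and θ_B(1→3) = arctan 1.3619 = 53.71°.

θ_B ≈ 53.71°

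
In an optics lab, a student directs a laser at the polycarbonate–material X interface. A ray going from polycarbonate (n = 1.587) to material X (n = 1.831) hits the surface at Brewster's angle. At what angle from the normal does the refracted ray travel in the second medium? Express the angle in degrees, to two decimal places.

θ_t ≈ 40.92°

θ_B = arctan(n₂/n₁) = arctan(1.831/1.587) = 49.08°.
The refracted ray is perpendicular to the reflected ray, so θ_t = 90° − θ_B = 40.92°.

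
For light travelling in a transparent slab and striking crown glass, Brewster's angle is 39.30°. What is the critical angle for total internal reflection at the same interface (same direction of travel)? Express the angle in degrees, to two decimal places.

θ_c ≈ 54.93°

tan θ_B = n₂/n₁ = tan 39.30° = 0.8185.
Total internal reflection: sin θ_c = n₂/n₁ = 0.8185.
θ_c = arcsin(0.8185) = 54.93°.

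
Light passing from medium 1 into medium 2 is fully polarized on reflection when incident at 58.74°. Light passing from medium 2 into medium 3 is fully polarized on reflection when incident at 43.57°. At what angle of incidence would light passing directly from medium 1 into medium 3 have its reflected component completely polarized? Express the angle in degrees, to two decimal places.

Each Brewster angle gives a ratio: n₂/n₁ = tan 58.74° = 1.6473, n₃/n₂ = tan 43.57° = 0.9513.
n₃/n₁ = 1.5671. Then tan θ_B(1→3) = n₃/n₁, so θ_B(1→3) = arctan(1.5671) = 57.46°.

θ_B ≈ 57.46°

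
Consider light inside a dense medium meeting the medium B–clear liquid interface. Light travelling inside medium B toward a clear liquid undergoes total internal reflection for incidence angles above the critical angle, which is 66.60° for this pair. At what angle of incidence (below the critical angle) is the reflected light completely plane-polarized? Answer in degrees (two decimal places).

θ_B ≈ 42.54°

n₂/n₁ = sin θ_c = sin 66.60° = 0.9178.
tan θ_B equals the same ratio, so θ_B = arctan(0.9178) = 42.54°.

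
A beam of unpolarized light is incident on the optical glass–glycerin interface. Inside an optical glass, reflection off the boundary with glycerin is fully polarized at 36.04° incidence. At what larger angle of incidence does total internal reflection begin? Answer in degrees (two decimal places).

n₂/n₁ = tan 36.04° = 0.7276; the critical angle satisfies sin θ_c = n₂/n₁.
θ_c = arcsin(0.7276) = 46.69°.

θ_c ≈ 46.69°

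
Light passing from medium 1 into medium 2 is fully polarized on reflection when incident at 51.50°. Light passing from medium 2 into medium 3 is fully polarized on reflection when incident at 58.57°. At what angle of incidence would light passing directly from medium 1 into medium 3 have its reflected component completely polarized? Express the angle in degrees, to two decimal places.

Each Brewster angle gives a ratio: n₂/n₁ = tan 51.50° = 1.2572, n₃/n₂ = tan 58.57° = 1.6363.
n₃/n₁ = 2.0572. Then tan θ_B(1→3) = n₃/n₁, so θ_B(1→3) = arctan(2.0572) = 64.08°.

θ_B ≈ 64.08°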